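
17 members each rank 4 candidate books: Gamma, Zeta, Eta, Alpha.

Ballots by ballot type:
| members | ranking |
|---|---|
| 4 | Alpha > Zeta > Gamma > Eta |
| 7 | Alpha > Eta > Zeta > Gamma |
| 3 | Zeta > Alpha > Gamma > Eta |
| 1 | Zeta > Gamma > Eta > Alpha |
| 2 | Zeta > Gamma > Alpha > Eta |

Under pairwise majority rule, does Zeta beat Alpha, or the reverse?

Alpha

Ballots ranking Zeta above Alpha: 3 + 1 + 2 = 6.
Ballots ranking Alpha above Zeta: 17 − 6 = 11.
Alpha wins the head-to-head 11–6.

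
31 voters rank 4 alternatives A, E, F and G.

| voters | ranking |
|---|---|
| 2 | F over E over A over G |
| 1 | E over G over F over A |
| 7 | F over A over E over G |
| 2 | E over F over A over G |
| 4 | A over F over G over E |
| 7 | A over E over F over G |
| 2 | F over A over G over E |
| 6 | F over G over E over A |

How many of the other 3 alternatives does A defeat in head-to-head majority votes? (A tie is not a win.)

A against each rival (31 voters):
A vs E: A wins 20–11.
A vs F: F wins 20–11.
A vs G: A preferred on 2+7+2+4+7+2 = 24 ballots; A wins 24–7.
A beats E, G; loses to F — 2 pairwise wins.

2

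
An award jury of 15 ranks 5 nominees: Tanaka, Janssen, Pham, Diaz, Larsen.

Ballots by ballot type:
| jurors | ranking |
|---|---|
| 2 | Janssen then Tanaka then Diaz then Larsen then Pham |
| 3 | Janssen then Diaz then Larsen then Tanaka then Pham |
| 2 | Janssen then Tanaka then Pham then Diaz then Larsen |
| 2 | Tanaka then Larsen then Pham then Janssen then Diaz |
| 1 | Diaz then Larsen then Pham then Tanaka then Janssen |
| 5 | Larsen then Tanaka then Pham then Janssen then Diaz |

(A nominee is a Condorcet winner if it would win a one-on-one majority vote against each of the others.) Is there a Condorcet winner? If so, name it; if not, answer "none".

Pairwise majorities:
Tanaka–Janssen: Tanaka 8–7.
Tanaka vs Pham: Tanaka wins 14–1.
Tanaka vs Diaz: 11 to 4, Tanaka.
Tanaka vs Larsen: Tanaka is ranked higher on 2+2+2 = 6 ballots, Larsen on 9. Larsen wins 9–6.
Janssen vs Pham: Pham wins 8–7.
Janssen–Diaz: Janssen 14–1.
Janssen vs Larsen: Janssen preferred on 2+3+2 = 7 ballots; Larsen wins 8–7.
Pham vs Diaz: Pham preferred on 2+2+5 = 9 ballots; Pham wins 9–6.
Pham–Larsen: Larsen 13–2.
Diaz vs Larsen: Diaz wins 8–7.
No nominee is unbeaten: Tanaka loses to Larsen; Janssen loses to Tanaka; Pham loses to Tanaka; Diaz loses to Tanaka; Larsen loses to Diaz. In particular Tanaka beats Diaz beats Larsen beats Tanaka is a majority cycle — no Condorcet winner exists.

none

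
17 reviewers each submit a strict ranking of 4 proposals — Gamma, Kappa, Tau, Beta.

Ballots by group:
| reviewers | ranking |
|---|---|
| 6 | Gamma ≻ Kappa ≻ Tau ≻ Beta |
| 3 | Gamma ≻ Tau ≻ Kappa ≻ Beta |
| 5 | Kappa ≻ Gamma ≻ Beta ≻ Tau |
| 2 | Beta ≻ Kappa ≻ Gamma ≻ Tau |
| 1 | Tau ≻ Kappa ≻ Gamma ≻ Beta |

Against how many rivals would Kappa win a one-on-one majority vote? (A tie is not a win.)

2

Kappa against each rival (17 reviewers):
Kappa–Gamma: Gamma 9–8.
Kappa vs Tau: 6+5+2 = 13 for Kappa, 4 for Tau — Kappa by 13–4.
Kappa vs Beta: 15 to 2, Kappa.
Kappa beats Tau, Beta; loses to Gamma — 2 pairwise wins.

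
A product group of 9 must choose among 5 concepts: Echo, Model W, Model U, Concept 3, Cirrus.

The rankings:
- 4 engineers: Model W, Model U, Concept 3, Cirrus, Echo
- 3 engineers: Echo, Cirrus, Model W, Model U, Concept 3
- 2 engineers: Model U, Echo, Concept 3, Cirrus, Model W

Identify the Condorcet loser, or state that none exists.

Pairwise majorities:
Echo vs Model W: 5 to 4, Echo.
Echo vs Model U: 3 for Echo, 6 for Model U — Model U by 6–3.
Echo vs Concept 3: 5 to 4, Echo.
Echo vs Cirrus: 3+2 = 5 for Echo, 4 for Cirrus — Echo by 5–4.
Model W vs Model U: Model W preferred on 4+3 = 7 ballots; Model W wins 7–2.
Model W vs Concept 3: Model W wins 7–2.
Model W vs Cirrus: Model W is ranked higher on 4 ballots, Cirrus on 5. Cirrus wins 5–4.
Model U–Concept 3: Model U 9–0.
Model U vs Cirrus: Model U is ranked higher on 4+2 = 6 ballots, Cirrus on 3. Model U wins 6–3.
Concept 3 vs Cirrus: Concept 3 wins 6–3.
No design is winless: Echo beats Model W; Model W beats Model U; Model U beats Echo; Concept 3 beats Cirrus; Cirrus beats Model W. There is no Condorcet loser.

none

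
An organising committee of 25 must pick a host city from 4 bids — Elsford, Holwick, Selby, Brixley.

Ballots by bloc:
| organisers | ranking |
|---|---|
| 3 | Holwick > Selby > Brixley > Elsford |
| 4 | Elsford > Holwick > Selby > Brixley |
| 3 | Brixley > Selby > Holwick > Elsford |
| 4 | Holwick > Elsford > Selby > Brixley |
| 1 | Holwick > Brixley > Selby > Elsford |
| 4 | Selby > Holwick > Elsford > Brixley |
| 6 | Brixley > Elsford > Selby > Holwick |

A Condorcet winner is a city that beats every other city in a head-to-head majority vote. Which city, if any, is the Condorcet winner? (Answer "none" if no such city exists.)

Pairwise majorities:
Elsford vs Holwick: 4+6 = 10 for Elsford, 15 for Holwick — Holwick by 15–10.
Elsford vs Selby: 4+4+6 = 14 for Elsford, 11 for Selby — Elsford by 14–11.
Elsford vs Brixley: Brixley, 13–12.
Holwick vs Selby: 12 to 13, Selby.
Holwick vs Brixley: 3+4+4+1+4 = 16 for Holwick, 9 for Brixley — Holwick by 16–9.
Selby vs Brixley: 3+4+4+4 = 15 for Selby, 10 for Brixley — Selby by 15–10.
No city is unbeaten: Elsford loses to Holwick; Holwick loses to Selby; Selby loses to Elsford; Brixley loses to Holwick. In particular Elsford beats Selby beats Holwick beats Elsford is a majority cycle — no Condorcet winner exists.

none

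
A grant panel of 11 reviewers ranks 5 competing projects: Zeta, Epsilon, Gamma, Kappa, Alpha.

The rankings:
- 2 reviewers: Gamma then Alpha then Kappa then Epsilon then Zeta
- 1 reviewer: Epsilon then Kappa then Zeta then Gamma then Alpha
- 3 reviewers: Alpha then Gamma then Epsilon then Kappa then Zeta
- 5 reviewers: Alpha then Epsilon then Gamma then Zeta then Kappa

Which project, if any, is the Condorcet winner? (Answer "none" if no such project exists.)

Alpha

Check each pair by majority over 11 ballots:
Zeta vs Epsilon: Epsilon wins 11–0.
Zeta vs Gamma: Gamma wins 10–1.
Zeta vs Kappa: Kappa wins 6–5.
Zeta vs Alpha: Alpha wins 10–1.
Epsilon–Gamma: Epsilon 6–5.
Epsilon vs Kappa: Epsilon, 9–2.
Epsilon vs Alpha: Alpha wins 10–1.
Gamma vs Kappa: Gamma wins 10–1.
Gamma–Alpha: Alpha 8–3.
Kappa vs Alpha: Alpha, 10–1.
Alpha beats each of Zeta, Epsilon, Gamma, Kappa — Alpha is the Condorcet winner.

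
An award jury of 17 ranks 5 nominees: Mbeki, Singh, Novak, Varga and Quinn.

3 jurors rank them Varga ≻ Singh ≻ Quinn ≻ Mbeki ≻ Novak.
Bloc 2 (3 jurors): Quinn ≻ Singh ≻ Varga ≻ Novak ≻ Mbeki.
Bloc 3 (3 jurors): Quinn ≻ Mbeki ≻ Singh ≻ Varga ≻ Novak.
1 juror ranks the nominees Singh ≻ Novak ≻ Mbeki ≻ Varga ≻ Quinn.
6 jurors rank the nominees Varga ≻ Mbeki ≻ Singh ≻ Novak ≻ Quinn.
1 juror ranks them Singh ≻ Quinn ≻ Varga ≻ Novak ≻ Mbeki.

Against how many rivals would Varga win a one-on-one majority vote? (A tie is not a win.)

Varga against each rival (17 jurors):
Varga vs Mbeki: Varga, 13–4.
Varga vs Singh: Varga is ranked higher on 3+6 = 9 ballots, Singh on 8. Varga wins 9–8.
Varga vs Novak: Varga preferred on 3+3+3+6+1 = 16 ballots; Varga wins 16–1.
Varga vs Quinn: Varga, 10–7.
Varga beats Mbeki, Singh, Novak, Quinn — 4 pairwise wins.

4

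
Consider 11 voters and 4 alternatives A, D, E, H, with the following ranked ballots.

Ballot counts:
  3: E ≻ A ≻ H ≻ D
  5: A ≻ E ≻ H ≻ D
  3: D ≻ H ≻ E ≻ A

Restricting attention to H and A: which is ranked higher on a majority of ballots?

Ballots ranking H above A: 3.
Ballots ranking A above H: 11 − 3 = 8.
A wins the head-to-head 8–3.

A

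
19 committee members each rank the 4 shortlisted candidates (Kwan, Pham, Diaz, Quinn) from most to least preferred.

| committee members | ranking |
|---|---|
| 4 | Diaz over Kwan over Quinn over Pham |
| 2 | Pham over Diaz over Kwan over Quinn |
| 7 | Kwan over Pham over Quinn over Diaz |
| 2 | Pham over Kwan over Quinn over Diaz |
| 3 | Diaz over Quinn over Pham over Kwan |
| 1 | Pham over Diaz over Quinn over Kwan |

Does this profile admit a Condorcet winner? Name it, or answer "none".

Pairwise majorities:
Kwan vs Pham: Kwan wins 11–8.
Kwan vs Diaz: Diaz wins 10–9.
Kwan–Quinn: Kwan 15–4.
Pham vs Diaz: Pham, 12–7.
Pham vs Quinn: Pham wins 12–7.
Diaz–Quinn: Diaz 10–9.
No candidate is unbeaten: Kwan loses to Diaz; Pham loses to Kwan; Diaz loses to Pham; Quinn loses to Kwan. In particular Kwan > Pham > Diaz > Kwan is a majority cycle — no Condorcet winner exists.

none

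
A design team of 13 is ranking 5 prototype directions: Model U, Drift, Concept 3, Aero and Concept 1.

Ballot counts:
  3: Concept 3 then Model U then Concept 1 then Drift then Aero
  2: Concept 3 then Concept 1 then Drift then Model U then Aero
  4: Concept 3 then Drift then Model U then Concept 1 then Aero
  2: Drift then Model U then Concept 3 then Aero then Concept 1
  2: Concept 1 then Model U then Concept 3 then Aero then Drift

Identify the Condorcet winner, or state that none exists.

Head-to-head results (13 engineers):
Model U vs Drift: Drift wins 8–5.
Model U vs Concept 3: Concept 3 wins 9–4.
Model U–Aero: Model U 13–0.
Model U vs Concept 1: Model U wins 9–4.
Drift vs Concept 3: Concept 3, 11–2.
Drift vs Aero: Drift wins 11–2.
Drift–Concept 1: Concept 1 7–6.
Concept 3–Aero: Concept 3 13–0.
Concept 3 vs Concept 1: Concept 3 wins 11–2.
Aero–Concept 1: Concept 1 11–2.
Concept 3 wins every pairwise contest, so Concept 3 is the Condorcet winner.

Concept 3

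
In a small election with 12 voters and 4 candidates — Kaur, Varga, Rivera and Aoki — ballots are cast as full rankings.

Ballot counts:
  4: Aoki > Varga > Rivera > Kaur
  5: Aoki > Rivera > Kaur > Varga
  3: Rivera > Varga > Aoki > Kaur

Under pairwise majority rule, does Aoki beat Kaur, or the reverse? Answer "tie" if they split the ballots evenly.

Ballots ranking Aoki above Kaur: 4 + 5 + 3 = 12.
Ballots ranking Kaur above Aoki: 12 − 12 = 0.
Aoki wins the head-to-head 12–0.

Aoki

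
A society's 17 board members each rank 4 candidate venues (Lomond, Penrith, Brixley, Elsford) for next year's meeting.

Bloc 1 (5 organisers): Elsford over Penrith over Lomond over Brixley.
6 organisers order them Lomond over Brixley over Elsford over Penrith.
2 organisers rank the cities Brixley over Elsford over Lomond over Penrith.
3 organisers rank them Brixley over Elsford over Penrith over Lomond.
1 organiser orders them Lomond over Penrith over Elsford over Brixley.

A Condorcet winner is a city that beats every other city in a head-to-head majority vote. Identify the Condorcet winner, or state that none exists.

Check each pair by majority over 17 ballots:
Lomond vs Penrith: Lomond wins 9–8.
Lomond vs Brixley: 12 to 5, Lomond.
Lomond vs Elsford: Lomond is ranked higher on 6+1 = 7 ballots, Elsford on 10. Elsford wins 10–7.
Penrith vs Brixley: Penrith is ranked higher on 5+1 = 6 ballots, Brixley on 11. Brixley wins 11–6.
Penrith vs Elsford: Penrith is ranked higher on 1 ballot, Elsford on 16. Elsford wins 16–1.
Brixley vs Elsford: Brixley, 11–6.
Each city drops at least one matchup (Lomond loses to Elsford; Penrith loses to Lomond; Brixley loses to Lomond; Elsford loses to Brixley); the cycle Lomond > Brixley > Elsford > Lomond rules out a Condorcet winner.

none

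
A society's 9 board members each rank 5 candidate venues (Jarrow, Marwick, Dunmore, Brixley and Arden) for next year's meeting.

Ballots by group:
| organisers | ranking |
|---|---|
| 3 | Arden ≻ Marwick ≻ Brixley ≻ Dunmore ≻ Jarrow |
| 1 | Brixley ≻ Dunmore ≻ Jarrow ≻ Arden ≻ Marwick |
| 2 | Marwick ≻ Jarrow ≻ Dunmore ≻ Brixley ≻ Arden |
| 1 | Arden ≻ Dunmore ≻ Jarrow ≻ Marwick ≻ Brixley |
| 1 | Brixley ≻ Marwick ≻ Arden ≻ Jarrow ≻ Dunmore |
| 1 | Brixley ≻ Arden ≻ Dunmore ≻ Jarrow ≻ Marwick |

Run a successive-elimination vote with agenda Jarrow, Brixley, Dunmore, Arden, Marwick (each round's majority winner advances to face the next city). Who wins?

Marwick

Round 1: Jarrow vs Brixley — 3–6, Brixley advances.
Round 2: Brixley vs Dunmore — 6–3, Brixley advances.
Round 3: Brixley vs Arden — 5–4, Brixley advances.
Round 4: Brixley vs Marwick — 3–6, Marwick advances.
The agenda winner is Marwick.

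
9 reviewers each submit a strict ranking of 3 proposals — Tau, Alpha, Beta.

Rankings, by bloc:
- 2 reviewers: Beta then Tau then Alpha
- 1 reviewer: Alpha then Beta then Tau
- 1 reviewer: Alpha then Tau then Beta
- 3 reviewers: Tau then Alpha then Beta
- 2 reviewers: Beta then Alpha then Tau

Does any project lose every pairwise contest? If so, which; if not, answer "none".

none

Head-to-head results (9 reviewers):
Tau vs Alpha: Tau is ranked higher on 2+3 = 5 ballots, Alpha on 4. Tau wins 5–4.
Tau vs Beta: Tau is ranked higher on 1+3 = 4 ballots, Beta on 5. Beta wins 5–4.
Alpha vs Beta: Alpha preferred on 1+1+3 = 5 ballots; Alpha wins 5–4.
Every project wins at least one matchup (Tau beats Alpha; Alpha beats Beta; Beta beats Tau), so there is no Condorcet loser.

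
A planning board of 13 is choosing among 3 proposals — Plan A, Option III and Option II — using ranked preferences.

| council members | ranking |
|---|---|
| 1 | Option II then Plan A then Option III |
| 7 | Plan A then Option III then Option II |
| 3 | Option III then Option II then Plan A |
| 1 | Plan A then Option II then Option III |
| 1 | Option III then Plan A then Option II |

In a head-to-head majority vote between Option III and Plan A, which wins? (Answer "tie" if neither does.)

Plan A

Ballots ranking Option III above Plan A: 3 + 1 = 4.
Ballots ranking Plan A above Option III: 13 − 4 = 9.
Plan A wins the head-to-head 9–4.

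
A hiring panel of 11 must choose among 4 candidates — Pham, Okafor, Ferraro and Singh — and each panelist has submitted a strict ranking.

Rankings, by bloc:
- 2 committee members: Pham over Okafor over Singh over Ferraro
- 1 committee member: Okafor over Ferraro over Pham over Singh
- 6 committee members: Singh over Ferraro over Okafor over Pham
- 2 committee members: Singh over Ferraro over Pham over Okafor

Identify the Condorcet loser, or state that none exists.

Pham

Head-to-head results (11 committee members):
Pham–Okafor: Okafor 7–4.
Pham vs Ferraro: Ferraro, 9–2.
Pham vs Singh: Singh, 8–3.
Okafor vs Ferraro: 2+1 = 3 for Okafor, 8 for Ferraro — Ferraro by 8–3.
Okafor vs Singh: 3 to 8, Singh.
Ferraro vs Singh: Ferraro is ranked higher on 1 ballot, Singh on 10. Singh wins 10–1.
Only Pham has no wins; Pham is the Condorcet loser.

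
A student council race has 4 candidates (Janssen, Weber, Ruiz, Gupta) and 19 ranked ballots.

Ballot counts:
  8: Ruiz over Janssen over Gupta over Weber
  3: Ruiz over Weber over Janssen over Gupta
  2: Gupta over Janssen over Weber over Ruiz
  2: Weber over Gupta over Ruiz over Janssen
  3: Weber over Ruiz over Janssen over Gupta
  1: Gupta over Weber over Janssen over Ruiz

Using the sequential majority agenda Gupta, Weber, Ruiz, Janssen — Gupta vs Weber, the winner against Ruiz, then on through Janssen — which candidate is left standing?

Round 1: Gupta vs Weber — 11–8, Gupta advances.
Round 2: Gupta vs Ruiz — 5–14, Ruiz advances.
Round 3: Ruiz vs Janssen — 16–3, Ruiz advances.
Ruiz survives the agenda.

Ruiz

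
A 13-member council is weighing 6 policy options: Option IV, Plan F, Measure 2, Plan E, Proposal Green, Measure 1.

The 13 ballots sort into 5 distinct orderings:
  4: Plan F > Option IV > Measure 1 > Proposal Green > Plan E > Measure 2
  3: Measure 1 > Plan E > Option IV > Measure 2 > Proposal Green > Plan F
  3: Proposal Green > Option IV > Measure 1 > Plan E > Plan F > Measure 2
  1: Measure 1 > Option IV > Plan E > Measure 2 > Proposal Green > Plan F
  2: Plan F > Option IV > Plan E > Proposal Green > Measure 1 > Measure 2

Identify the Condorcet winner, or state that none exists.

Check each pair by majority over 13 ballots:
Option IV–Plan F: Option IV 7–6.
Option IV vs Measure 2: Option IV wins 13–0.
Option IV vs Plan E: Option IV, 10–3.
Option IV–Proposal Green: Option IV 10–3.
Option IV–Measure 1: Option IV 9–4.
Plan F–Measure 2: Plan F 9–4.
Plan F vs Plan E: Plan E wins 7–6.
Plan F–Proposal Green: Proposal Green 7–6.
Plan F vs Measure 1: Measure 1, 7–6.
Measure 2 vs Plan E: Plan E, 13–0.
Measure 2–Proposal Green: Proposal Green 9–4.
Measure 2 vs Measure 1: Measure 1 wins 13–0.
Plan E–Proposal Green: Proposal Green 7–6.
Plan E vs Measure 1: Measure 1, 11–2.
Proposal Green vs Measure 1: Measure 1 wins 8–5.
Option IV defeats every rival head-to-head and is the Condorcet winner.

Option IV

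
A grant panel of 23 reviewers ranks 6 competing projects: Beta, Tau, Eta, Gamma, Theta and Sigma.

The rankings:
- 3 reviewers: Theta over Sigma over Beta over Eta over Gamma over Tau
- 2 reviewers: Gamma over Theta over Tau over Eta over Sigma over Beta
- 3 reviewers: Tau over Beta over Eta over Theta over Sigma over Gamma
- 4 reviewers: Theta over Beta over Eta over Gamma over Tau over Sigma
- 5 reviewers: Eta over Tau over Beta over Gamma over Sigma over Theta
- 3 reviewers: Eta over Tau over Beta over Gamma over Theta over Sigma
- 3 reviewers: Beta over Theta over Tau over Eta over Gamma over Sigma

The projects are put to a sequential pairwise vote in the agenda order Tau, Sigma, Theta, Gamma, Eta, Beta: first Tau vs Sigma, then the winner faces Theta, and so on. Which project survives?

Round 1: Tau vs Sigma — 20–3, Tau advances.
Round 2: Tau vs Theta — 11–12, Theta advances.
Round 3: Theta vs Gamma — 13–10, Theta advances.
Round 4: Theta vs Eta — 12–11, Theta advances.
Round 5: Theta vs Beta — 9–14, Beta advances.
Beta survives the agenda.

Beta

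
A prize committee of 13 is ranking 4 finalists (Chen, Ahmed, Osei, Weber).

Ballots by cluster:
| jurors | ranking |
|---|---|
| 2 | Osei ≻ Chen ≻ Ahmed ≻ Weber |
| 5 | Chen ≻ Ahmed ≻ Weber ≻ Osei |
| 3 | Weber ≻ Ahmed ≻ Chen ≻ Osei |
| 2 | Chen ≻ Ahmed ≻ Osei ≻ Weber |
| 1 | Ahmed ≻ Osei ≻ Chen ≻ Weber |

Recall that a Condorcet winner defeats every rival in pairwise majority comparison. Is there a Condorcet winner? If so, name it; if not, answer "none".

Check each pair by majority over 13 ballots:
Chen vs Ahmed: Chen preferred on 2+5+2 = 9 ballots; Chen wins 9–4.
Chen vs Osei: Chen is ranked higher on 5+3+2 = 10 ballots, Osei on 3. Chen wins 10–3.
Chen vs Weber: 10 to 3, Chen.
Ahmed vs Osei: 5+3+2+1 = 11 for Ahmed, 2 for Osei — Ahmed by 11–2.
Ahmed vs Weber: 2+5+2+1 = 10 for Ahmed, 3 for Weber — Ahmed by 10–3.
Osei vs Weber: 5 to 8, Weber.
Chen defeats every rival head-to-head and is the Condorcet winner.

Chen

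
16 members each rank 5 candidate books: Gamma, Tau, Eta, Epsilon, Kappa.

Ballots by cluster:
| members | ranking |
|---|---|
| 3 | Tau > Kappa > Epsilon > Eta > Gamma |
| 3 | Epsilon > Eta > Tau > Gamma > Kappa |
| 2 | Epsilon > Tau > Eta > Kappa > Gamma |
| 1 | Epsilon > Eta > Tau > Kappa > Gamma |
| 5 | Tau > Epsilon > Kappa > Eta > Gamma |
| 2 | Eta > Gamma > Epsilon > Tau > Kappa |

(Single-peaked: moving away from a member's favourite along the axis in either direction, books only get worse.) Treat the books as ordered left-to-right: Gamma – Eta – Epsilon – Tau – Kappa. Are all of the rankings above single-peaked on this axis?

Axis positions: Gamma=1, Eta=2, Epsilon=3, Tau=4, Kappa=5.
Cluster 1 (peak Tau at position 4): ranking walks positions 4-5-3-2-1, expanding outward from the peak — single-peaked.
Cluster 2 (peak Epsilon at position 3): ranking walks positions 3-2-4-1-5, expanding outward from the peak — single-peaked.
Cluster 3 (peak Epsilon at position 3): ranking walks positions 3-4-2-5-1, expanding outward from the peak — single-peaked.
Cluster 4 (peak Epsilon at position 3): ranking walks positions 3-2-4-5-1, expanding outward from the peak — single-peaked.
Cluster 5 (peak Tau at position 4): ranking walks positions 4-3-5-2-1, expanding outward from the peak — single-peaked.
Cluster 6 (peak Eta at position 2): ranking walks positions 2-1-3-4-5, expanding outward from the peak — single-peaked.
Every ranking is single-peaked on this axis.

yes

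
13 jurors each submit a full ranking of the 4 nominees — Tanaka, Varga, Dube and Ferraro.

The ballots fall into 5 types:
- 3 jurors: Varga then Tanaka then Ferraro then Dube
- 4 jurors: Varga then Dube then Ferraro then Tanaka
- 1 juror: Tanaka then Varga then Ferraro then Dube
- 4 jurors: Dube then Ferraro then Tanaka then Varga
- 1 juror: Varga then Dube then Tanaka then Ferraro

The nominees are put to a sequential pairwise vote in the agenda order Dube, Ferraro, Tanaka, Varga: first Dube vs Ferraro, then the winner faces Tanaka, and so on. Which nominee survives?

Varga

Round 1: Dube vs Ferraro — 9–4, Dube advances.
Round 2: Dube vs Tanaka — 9–4, Dube advances.
Round 3: Dube vs Varga — 4–9, Varga advances.
Varga survives the agenda.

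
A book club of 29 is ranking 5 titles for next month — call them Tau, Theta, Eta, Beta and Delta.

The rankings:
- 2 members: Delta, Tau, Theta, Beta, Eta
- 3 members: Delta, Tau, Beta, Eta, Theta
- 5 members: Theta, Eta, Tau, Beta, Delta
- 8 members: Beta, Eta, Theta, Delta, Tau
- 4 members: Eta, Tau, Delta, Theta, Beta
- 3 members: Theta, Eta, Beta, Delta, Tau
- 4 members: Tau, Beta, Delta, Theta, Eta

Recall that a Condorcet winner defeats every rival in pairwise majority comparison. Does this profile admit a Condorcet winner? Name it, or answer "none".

Check each pair by majority over 29 ballots:
Tau vs Theta: 13 to 16, Theta.
Tau vs Eta: Tau is ranked higher on 2+3+4 = 9 ballots, Eta on 20. Eta wins 20–9.
Tau vs Beta: Tau preferred on 2+3+5+4+4 = 18 ballots; Tau wins 18–11.
Tau vs Delta: Tau is ranked higher on 5+4+4 = 13 ballots, Delta on 16. Delta wins 16–13.
Theta vs Eta: 2+5+3+4 = 14 for Theta, 15 for Eta — Eta by 15–14.
Theta vs Beta: Theta preferred on 2+5+4+3 = 14 ballots; Beta wins 15–14.
Theta vs Delta: Theta is ranked higher on 5+8+3 = 16 ballots, Delta on 13. Theta wins 16–13.
Eta vs Beta: 5+4+3 = 12 for Eta, 17 for Beta — Beta by 17–12.
Eta vs Delta: Eta preferred on 5+8+4+3 = 20 ballots; Eta wins 20–9.
Beta vs Delta: Beta preferred on 5+8+3+4 = 20 ballots; Beta wins 20–9.
Each book drops at least one matchup (Tau loses to Theta; Theta loses to Eta; Eta loses to Beta; Beta loses to Tau; Delta loses to Theta); the cycle Tau > Beta > Theta > Tau rules out a Condorcet winner.

none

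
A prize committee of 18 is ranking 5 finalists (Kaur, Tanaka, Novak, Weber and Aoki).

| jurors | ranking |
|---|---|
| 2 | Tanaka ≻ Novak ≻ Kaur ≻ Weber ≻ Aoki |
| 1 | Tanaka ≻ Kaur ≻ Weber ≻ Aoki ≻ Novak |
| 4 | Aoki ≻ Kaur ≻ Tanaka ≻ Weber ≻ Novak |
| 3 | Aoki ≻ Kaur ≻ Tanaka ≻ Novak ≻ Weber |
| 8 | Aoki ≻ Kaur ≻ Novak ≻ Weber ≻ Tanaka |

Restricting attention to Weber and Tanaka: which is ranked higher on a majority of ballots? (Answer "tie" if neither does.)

Tanaka

Ballots ranking Weber above Tanaka: 8.
Ballots ranking Tanaka above Weber: 18 − 8 = 10.
Tanaka wins the head-to-head 10–8.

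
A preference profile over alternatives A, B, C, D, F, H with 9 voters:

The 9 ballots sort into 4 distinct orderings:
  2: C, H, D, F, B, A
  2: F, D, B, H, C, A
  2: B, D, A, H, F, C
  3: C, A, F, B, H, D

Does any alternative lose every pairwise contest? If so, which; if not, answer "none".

none

Pairwise majorities:
A vs B: 3 for A, 6 for B — B by 6–3.
A vs C: 2 for A, 7 for C — C by 7–2.
A–D: D 6–3.
A vs F: 2+3 = 5 for A, 4 for F — A by 5–4.
A vs H: A wins 5–4.
B vs C: 4 to 5, C.
B vs D: B wins 5–4.
B vs F: B preferred on 2 ballots; F wins 7–2.
B vs H: 7 to 2, B.
C vs D: 5 to 4, C.
C vs F: 2+3 = 5 for C, 4 for F — C by 5–4.
C vs H: 5 to 4, C.
D–F: F 5–4.
D vs H: 4 to 5, H.
F vs H: 5 to 4, F.
Each alternative has at least one pairwise win (A beats F; B beats A; C beats A; D beats A; F beats B; H beats D) — no Condorcet loser.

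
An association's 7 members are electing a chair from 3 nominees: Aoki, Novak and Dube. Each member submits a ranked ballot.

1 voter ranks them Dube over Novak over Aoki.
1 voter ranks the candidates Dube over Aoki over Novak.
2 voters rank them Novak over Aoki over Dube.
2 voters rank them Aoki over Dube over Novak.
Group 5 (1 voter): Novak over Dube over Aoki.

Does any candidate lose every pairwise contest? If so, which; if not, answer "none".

none

Head-to-head results (7 voters):
Aoki vs Novak: Aoki preferred on 1+2 = 3 ballots; Novak wins 4–3.
Aoki vs Dube: Aoki preferred on 2+2 = 4 ballots; Aoki wins 4–3.
Novak vs Dube: Dube, 4–3.
Each candidate has at least one pairwise win (Aoki beats Dube; Novak beats Aoki; Dube beats Novak) — no Condorcet loser.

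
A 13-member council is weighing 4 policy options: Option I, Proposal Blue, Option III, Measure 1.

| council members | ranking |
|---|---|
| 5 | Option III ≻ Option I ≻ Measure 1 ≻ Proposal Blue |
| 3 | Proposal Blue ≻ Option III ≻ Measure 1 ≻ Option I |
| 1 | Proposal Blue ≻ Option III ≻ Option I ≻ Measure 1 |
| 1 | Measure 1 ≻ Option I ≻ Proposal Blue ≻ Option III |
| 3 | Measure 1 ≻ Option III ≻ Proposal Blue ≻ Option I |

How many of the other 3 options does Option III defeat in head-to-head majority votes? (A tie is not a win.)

Option III against each rival (13 council members):
Option III vs Option I: 12 to 1, Option III.
Option III vs Proposal Blue: Option III is ranked higher on 5+3 = 8 ballots, Proposal Blue on 5. Option III wins 8–5.
Option III vs Measure 1: Option III wins 9–4.
Option III beats Option I, Proposal Blue, Measure 1 — 3 pairwise wins.

3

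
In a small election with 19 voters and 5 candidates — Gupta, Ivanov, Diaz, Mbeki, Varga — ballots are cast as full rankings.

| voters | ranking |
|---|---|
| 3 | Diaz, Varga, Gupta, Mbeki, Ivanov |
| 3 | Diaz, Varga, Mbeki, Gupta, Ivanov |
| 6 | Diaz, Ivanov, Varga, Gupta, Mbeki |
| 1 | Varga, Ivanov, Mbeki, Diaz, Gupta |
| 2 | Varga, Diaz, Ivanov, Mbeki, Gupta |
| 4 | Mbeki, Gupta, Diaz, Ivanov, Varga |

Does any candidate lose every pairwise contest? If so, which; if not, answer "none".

Pairwise majorities:
Gupta vs Ivanov: 3+3+4 = 10 for Gupta, 9 for Ivanov — Gupta by 10–9.
Gupta vs Diaz: 4 to 15, Diaz.
Gupta vs Mbeki: Mbeki wins 10–9.
Gupta vs Varga: Gupta preferred on 4 ballots; Varga wins 15–4.
Ivanov vs Diaz: Diaz wins 18–1.
Ivanov vs Mbeki: Mbeki wins 10–9.
Ivanov vs Varga: Ivanov wins 10–9.
Diaz vs Mbeki: 3+3+6+2 = 14 for Diaz, 5 for Mbeki — Diaz by 14–5.
Diaz vs Varga: 16 to 3, Diaz.
Mbeki–Varga: Varga 15–4.
Each candidate has at least one pairwise win (Gupta beats Ivanov; Ivanov beats Varga; Diaz beats Gupta; Mbeki beats Gupta; Varga beats Gupta) — no Condorcet loser.

none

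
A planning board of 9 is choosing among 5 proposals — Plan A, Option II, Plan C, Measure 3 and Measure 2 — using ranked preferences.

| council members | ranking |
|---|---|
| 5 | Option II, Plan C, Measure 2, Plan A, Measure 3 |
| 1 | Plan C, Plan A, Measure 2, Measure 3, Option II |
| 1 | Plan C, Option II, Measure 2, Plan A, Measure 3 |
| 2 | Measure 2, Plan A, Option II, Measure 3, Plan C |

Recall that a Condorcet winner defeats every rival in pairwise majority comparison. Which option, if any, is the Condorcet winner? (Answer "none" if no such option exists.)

Option II

Pairwise majorities:
Plan A vs Option II: 3 to 6, Option II.
Plan A vs Plan C: 2 for Plan A, 7 for Plan C — Plan C by 7–2.
Plan A vs Measure 3: 5+1+1+2 = 9 for Plan A, 0 for Measure 3 — Plan A by 9–0.
Plan A vs Measure 2: 1 for Plan A, 8 for Measure 2 — Measure 2 by 8–1.
Option II vs Plan C: 5+2 = 7 for Option II, 2 for Plan C — Option II by 7–2.
Option II vs Measure 3: 8 to 1, Option II.
Option II vs Measure 2: Option II is ranked higher on 5+1 = 6 ballots, Measure 2 on 3. Option II wins 6–3.
Plan C vs Measure 3: Plan C preferred on 5+1+1 = 7 ballots; Plan C wins 7–2.
Plan C vs Measure 2: 7 to 2, Plan C.
Measure 3 vs Measure 2: Measure 3 preferred on 0 ballots; Measure 2 wins 9–0.
Option II wins every pairwise contest, so Option II is the Condorcet winner.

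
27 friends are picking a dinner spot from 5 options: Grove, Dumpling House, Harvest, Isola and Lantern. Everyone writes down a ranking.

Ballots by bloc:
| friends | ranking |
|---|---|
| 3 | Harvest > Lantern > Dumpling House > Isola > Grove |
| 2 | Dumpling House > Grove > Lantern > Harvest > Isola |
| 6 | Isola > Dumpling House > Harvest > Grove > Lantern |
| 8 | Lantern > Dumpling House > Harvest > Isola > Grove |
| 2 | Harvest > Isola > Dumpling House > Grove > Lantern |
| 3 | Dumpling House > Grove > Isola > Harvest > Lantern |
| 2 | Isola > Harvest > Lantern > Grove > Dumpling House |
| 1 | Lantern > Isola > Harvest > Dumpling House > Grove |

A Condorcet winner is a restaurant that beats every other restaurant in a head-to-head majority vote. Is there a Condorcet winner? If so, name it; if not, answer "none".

Check each pair by majority over 27 ballots:
Grove vs Dumpling House: Dumpling House, 25–2.
Grove vs Harvest: Harvest wins 22–5.
Grove vs Isola: Isola wins 22–5.
Grove–Lantern: Lantern 14–13.
Dumpling House–Harvest: Dumpling House 19–8.
Dumpling House–Isola: Dumpling House 16–11.
Dumpling House vs Lantern: Lantern, 14–13.
Harvest vs Isola: Harvest wins 15–12.
Harvest vs Lantern: Harvest, 16–11.
Isola vs Lantern: Lantern, 14–13.
Every restaurant loses at least once (Grove loses to Dumpling House; Dumpling House loses to Lantern; Harvest loses to Dumpling House; Isola loses to Dumpling House; Lantern loses to Harvest). The majority relation contains the cycle Dumpling House beats Harvest beats Lantern beats Dumpling House, so there is no Condorcet winner.

none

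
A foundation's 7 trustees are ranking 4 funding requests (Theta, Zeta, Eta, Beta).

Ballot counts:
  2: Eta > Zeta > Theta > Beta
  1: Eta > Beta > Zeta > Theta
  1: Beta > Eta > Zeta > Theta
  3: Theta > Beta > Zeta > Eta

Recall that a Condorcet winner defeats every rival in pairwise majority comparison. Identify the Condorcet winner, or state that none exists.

Head-to-head results (7 reviewers):
Theta vs Zeta: Theta is ranked higher on 3 ballots, Zeta on 4. Zeta wins 4–3.
Theta vs Eta: 3 to 4, Eta.
Theta vs Beta: 2+3 = 5 for Theta, 2 for Beta — Theta by 5–2.
Zeta vs Eta: Zeta preferred on 3 ballots; Eta wins 4–3.
Zeta vs Beta: 2 to 5, Beta.
Eta vs Beta: 3 to 4, Beta.
Each project drops at least one matchup (Theta loses to Zeta; Zeta loses to Eta; Eta loses to Beta; Beta loses to Theta); the cycle Theta > Beta > Zeta > Theta rules out a Condorcet winner.

none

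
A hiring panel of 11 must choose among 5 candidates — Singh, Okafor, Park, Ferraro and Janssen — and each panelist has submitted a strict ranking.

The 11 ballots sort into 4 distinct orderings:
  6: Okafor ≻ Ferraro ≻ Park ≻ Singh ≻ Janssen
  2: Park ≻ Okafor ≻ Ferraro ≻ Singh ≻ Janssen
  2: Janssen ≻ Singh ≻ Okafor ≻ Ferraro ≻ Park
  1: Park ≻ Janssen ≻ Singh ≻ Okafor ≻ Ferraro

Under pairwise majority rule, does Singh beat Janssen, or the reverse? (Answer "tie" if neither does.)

Singh

Ballots ranking Singh above Janssen: 6 + 2 = 8.
Ballots ranking Janssen above Singh: 11 − 8 = 3.
Singh wins the head-to-head 8–3.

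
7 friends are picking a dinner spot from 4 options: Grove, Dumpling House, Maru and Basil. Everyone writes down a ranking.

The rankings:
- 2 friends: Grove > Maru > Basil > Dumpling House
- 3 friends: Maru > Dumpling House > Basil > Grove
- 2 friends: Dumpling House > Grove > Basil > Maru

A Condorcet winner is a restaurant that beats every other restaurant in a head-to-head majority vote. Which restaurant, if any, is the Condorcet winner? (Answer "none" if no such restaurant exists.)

none

Check each pair by majority over 7 ballots:
Grove vs Dumpling House: 2 to 5, Dumpling House.
Grove vs Maru: Grove is ranked higher on 2+2 = 4 ballots, Maru on 3. Grove wins 4–3.
Grove vs Basil: Grove is ranked higher on 2+2 = 4 ballots, Basil on 3. Grove wins 4–3.
Dumpling House vs Maru: 2 for Dumpling House, 5 for Maru — Maru by 5–2.
Dumpling House vs Basil: Dumpling House is ranked higher on 3+2 = 5 ballots, Basil on 2. Dumpling House wins 5–2.
Maru vs Basil: 5 to 2, Maru.
No restaurant is unbeaten: Grove loses to Dumpling House; Dumpling House loses to Maru; Maru loses to Grove; Basil loses to Grove. In particular Grove beats Maru beats Dumpling House beats Grove is a majority cycle — no Condorcet winner exists.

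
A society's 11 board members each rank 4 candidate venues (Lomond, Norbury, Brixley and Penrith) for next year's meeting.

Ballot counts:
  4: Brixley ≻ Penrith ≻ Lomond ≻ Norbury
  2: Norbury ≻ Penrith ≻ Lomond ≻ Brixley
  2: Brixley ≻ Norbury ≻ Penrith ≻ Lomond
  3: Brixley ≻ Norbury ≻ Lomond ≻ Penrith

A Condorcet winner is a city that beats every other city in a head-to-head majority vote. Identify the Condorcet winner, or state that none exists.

Brixley

Check each pair by majority over 11 ballots:
Lomond vs Norbury: Lomond is ranked higher on 4 ballots, Norbury on 7. Norbury wins 7–4.
Lomond vs Brixley: Lomond is ranked higher on 2 ballots, Brixley on 9. Brixley wins 9–2.
Lomond vs Penrith: Lomond is ranked higher on 3 ballots, Penrith on 8. Penrith wins 8–3.
Norbury vs Brixley: Norbury is ranked higher on 2 ballots, Brixley on 9. Brixley wins 9–2.
Norbury vs Penrith: 2+2+3 = 7 for Norbury, 4 for Penrith — Norbury by 7–4.
Brixley vs Penrith: Brixley preferred on 4+2+3 = 9 ballots; Brixley wins 9–2.
Brixley defeats every rival head-to-head and is the Condorcet winner.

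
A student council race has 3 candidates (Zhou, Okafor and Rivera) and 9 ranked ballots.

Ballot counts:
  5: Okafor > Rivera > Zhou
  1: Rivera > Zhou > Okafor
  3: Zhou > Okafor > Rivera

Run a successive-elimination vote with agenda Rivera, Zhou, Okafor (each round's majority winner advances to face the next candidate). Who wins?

Round 1: Rivera vs Zhou — 6–3, Rivera advances.
Round 2: Rivera vs Okafor — 1–8, Okafor advances.
The agenda winner is Okafor.

Okafor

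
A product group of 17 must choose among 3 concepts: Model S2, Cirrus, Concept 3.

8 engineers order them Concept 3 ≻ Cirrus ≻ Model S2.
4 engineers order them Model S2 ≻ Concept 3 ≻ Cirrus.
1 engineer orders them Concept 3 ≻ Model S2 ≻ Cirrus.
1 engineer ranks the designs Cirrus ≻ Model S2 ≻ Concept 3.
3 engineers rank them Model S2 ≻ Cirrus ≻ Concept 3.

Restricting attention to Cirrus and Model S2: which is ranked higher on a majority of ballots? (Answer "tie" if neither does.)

Ballots ranking Cirrus above Model S2: 8 + 1 = 9.
Ballots ranking Model S2 above Cirrus: 17 − 9 = 8.
Cirrus wins the head-to-head 9–8.

Cirrus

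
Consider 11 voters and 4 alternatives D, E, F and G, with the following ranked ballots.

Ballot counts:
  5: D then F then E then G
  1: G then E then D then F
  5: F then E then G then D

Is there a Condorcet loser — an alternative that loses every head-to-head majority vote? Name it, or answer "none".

Head-to-head results (11 voters):
D vs E: E wins 6–5.
D vs F: D, 6–5.
D–G: G 6–5.
E vs F: E is ranked higher on 1 ballot, F on 10. F wins 10–1.
E vs G: E preferred on 5+5 = 10 ballots; E wins 10–1.
F vs G: 10 to 1, F.
Each alternative has at least one pairwise win (D beats F; E beats D; F beats E; G beats D) — no Condorcet loser.

none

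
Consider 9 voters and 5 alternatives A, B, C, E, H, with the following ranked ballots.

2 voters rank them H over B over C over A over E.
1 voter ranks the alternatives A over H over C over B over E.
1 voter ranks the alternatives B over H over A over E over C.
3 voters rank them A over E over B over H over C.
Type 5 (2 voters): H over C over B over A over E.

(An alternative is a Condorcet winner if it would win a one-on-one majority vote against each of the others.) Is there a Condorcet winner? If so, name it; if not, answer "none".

H

Head-to-head results (9 voters):
A vs B: 4 to 5, B.
A vs C: 5 to 4, A.
A vs E: 9 to 0, A.
A vs H: 1+3 = 4 for A, 5 for H — H by 5–4.
B vs C: 2+1+3 = 6 for B, 3 for C — B by 6–3.
B vs E: 2+1+1+2 = 6 for B, 3 for E — B by 6–3.
B vs H: B is ranked higher on 1+3 = 4 ballots, H on 5. H wins 5–4.
C vs E: 5 to 4, C.
C vs H: C is ranked higher on 0 ballots, H on 9. H wins 9–0.
E vs H: 3 for E, 6 for H — H by 6–3.
H defeats every rival head-to-head and is the Condorcet winner.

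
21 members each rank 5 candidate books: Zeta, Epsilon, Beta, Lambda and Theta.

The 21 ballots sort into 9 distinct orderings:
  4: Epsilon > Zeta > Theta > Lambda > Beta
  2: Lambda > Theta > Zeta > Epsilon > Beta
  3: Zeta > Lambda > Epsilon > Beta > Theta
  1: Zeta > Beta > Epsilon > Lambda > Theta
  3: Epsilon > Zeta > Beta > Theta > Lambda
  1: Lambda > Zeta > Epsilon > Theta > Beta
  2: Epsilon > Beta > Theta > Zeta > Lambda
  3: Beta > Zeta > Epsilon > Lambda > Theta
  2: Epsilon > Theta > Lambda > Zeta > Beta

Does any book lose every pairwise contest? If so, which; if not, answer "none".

none

Pairwise majorities:
Zeta vs Epsilon: Epsilon, 11–10.
Zeta–Beta: Zeta 16–5.
Zeta vs Lambda: 16 to 5, Zeta.
Zeta–Theta: Zeta 15–6.
Epsilon vs Beta: Epsilon is ranked higher on 17 ballots, Beta on 4. Epsilon wins 17–4.
Epsilon vs Lambda: Epsilon, 15–6.
Epsilon vs Theta: Epsilon, 19–2.
Beta–Lambda: Lambda 12–9.
Beta vs Theta: 12 to 9, Beta.
Lambda–Theta: Theta 11–10.
Each book has at least one pairwise win (Zeta beats Beta; Epsilon beats Zeta; Beta beats Theta; Lambda beats Beta; Theta beats Lambda) — no Condorcet loser.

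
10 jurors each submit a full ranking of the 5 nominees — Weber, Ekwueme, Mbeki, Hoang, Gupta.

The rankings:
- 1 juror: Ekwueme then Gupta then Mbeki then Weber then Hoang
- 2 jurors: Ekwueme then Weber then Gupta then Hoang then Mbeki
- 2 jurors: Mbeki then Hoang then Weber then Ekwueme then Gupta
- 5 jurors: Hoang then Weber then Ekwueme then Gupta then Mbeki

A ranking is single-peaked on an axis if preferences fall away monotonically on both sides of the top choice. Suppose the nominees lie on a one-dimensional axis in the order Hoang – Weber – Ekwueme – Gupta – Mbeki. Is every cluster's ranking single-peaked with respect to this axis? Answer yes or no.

no

Axis positions: Hoang=1, Weber=2, Ekwueme=3, Gupta=4, Mbeki=5.
Cluster 1 (peak Ekwueme at position 3): ranking walks positions 3-4-5-2-1, expanding outward from the peak — single-peaked.
Cluster 2 (peak Ekwueme at position 3): ranking walks positions 3-2-4-1-5, expanding outward from the peak — single-peaked.
Cluster 3: ranking walks positions 5-1-2-3-4; Hoang is ranked above Gupta even though Gupta lies between Hoang and the peak Mbeki on the axis — preferences dip and rise again. Not single-peaked.
Cluster 4 (peak Hoang at position 1): ranking walks positions 1-2-3-4-5, expanding outward from the peak — single-peaked.
Cluster 3 violates single-peakedness, so the profile is not single-peaked on this axis.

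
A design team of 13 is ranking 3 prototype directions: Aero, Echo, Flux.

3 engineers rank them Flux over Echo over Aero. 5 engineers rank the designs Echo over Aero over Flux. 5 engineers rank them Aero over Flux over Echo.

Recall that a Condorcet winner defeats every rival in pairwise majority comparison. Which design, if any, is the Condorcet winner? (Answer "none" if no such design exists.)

none

Head-to-head results (13 engineers):
Aero vs Echo: 5 to 8, Echo.
Aero vs Flux: 5+5 = 10 for Aero, 3 for Flux — Aero by 10–3.
Echo vs Flux: 5 to 8, Flux.
Each design drops at least one matchup (Aero loses to Echo; Echo loses to Flux; Flux loses to Aero); the cycle Aero beats Flux beats Echo beats Aero rules out a Condorcet winner.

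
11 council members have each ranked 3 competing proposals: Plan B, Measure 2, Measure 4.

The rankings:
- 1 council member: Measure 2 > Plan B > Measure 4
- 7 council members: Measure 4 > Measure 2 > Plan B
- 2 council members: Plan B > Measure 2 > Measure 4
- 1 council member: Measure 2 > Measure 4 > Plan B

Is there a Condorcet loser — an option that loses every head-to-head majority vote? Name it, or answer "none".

Plan B

Head-to-head results (11 council members):
Plan B vs Measure 2: Plan B is ranked higher on 2 ballots, Measure 2 on 9. Measure 2 wins 9–2.
Plan B vs Measure 4: 3 to 8, Measure 4.
Measure 2 vs Measure 4: Measure 2 is ranked higher on 1+2+1 = 4 ballots, Measure 4 on 7. Measure 4 wins 7–4.
Plan B loses to every other option — it is the Condorcet loser.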